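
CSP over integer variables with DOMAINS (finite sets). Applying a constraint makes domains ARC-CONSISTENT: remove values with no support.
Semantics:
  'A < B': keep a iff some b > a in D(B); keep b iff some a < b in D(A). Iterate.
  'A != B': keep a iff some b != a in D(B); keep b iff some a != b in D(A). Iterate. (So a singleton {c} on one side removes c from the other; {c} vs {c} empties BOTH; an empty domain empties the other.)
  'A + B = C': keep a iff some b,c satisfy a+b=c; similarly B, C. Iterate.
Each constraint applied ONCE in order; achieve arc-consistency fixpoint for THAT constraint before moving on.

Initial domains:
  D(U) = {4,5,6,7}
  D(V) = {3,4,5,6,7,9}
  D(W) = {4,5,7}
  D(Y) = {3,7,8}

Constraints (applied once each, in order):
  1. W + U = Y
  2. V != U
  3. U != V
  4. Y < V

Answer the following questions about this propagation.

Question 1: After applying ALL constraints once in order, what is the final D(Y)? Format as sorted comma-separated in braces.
Constraint 1 (W + U = Y) on D(W)={4,5,7} D(U)={4,5,6,7} D(Y)={3,7,8}: W {4,5,7}->{4}; U {4,5,6,7}->{4}; Y {3,7,8}->{8}
Constraint 2 (V != U) on D(V)={3,4,5,6,7,9} D(U)={4}: V {3,4,5,6,7,9}->{3,5,6,7,9}
Constraint 3 (U != V) on D(U)={4} D(V)={3,5,6,7,9}: no change
Constraint 4 (Y < V) on D(Y)={8} D(V)={3,5,6,7,9}: V {3,5,6,7,9}->{9}
So after all 4 constraints: D(Y) = {8}

Answer: {8}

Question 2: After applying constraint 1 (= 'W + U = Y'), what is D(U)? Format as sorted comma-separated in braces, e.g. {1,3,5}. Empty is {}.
Constraint 1 (W + U = Y) on D(W)={4,5,7} D(U)={4,5,6,7} D(Y)={3,7,8}: W {4,5,7}->{4}; U {4,5,6,7}->{4}; Y {3,7,8}->{8}
So after constraint 1: D(U) = {4}

Answer: {4}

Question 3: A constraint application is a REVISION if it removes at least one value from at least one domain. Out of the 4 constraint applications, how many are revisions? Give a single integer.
Constraint 1 (W + U = Y) on D(W)={4,5,7} D(U)={4,5,6,7} D(Y)={3,7,8}: W {4,5,7}->{4}; U {4,5,6,7}->{4}; Y {3,7,8}->{8} => REVISION
Constraint 2 (V != U) on D(V)={3,4,5,6,7,9} D(U)={4}: V {3,4,5,6,7,9}->{3,5,6,7,9} => REVISION
Constraint 3 (U != V) on D(U)={4} D(V)={3,5,6,7,9}: no change => not a revision
Constraint 4 (Y < V) on D(Y)={8} D(V)={3,5,6,7,9}: V {3,5,6,7,9}->{9} => REVISION
Total revisions = 3

Answer: 3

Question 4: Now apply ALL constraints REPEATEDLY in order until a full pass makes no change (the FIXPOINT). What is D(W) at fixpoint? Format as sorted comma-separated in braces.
Answer: {4}

Derivation:
pass 0 (initial): D(W)={4,5,7}
pass 1: U {4,5,6,7}->{4}; V {3,4,5,6,7,9}->{9}; W {4,5,7}->{4}; Y {3,7,8}->{8}
pass 2: no change
Fixpoint after 2 passes: D(W) = {4}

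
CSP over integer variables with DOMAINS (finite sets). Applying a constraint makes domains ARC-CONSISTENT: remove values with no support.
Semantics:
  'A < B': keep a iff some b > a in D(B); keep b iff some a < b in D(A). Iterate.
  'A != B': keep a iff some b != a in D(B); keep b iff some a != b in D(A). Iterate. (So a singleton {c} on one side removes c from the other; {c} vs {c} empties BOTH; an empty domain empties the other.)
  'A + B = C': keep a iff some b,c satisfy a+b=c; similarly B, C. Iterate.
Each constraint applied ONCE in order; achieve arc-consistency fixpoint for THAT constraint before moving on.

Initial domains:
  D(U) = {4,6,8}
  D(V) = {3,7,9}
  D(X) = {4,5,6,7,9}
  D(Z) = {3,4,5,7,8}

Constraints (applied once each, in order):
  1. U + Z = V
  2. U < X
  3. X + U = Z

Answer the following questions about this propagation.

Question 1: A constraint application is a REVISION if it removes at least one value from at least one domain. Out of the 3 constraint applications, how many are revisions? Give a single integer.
Answer: 3

Derivation:
Constraint 1 (U + Z = V) on D(U)={4,6,8} D(Z)={3,4,5,7,8} D(V)={3,7,9}: U {4,6,8}->{4,6}; Z {3,4,5,7,8}->{3,5}; V {3,7,9}->{7,9} => REVISION
Constraint 2 (U < X) on D(U)={4,6} D(X)={4,5,6,7,9}: X {4,5,6,7,9}->{5,6,7,9} => REVISION
Constraint 3 (X + U = Z) on D(X)={5,6,7,9} D(U)={4,6} D(Z)={3,5}: X {5,6,7,9}->{}; U {4,6}->{}; Z {3,5}->{} => REVISION
Total revisions = 3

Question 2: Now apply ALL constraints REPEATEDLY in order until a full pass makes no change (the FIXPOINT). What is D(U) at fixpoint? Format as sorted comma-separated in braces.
pass 0 (initial): D(U)={4,6,8}
pass 1: U {4,6,8}->{}; V {3,7,9}->{7,9}; X {4,5,6,7,9}->{}; Z {3,4,5,7,8}->{}
pass 2: V {7,9}->{}
pass 3: no change
Fixpoint after 3 passes: D(U) = {}

Answer: {}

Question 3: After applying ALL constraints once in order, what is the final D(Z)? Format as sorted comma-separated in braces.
Answer: {}

Derivation:
Constraint 1 (U + Z = V) on D(U)={4,6,8} D(Z)={3,4,5,7,8} D(V)={3,7,9}: U {4,6,8}->{4,6}; Z {3,4,5,7,8}->{3,5}; V {3,7,9}->{7,9}
Constraint 2 (U < X) on D(U)={4,6} D(X)={4,5,6,7,9}: X {4,5,6,7,9}->{5,6,7,9}
Constraint 3 (X + U = Z) on D(X)={5,6,7,9} D(U)={4,6} D(Z)={3,5}: X {5,6,7,9}->{}; U {4,6}->{}; Z {3,5}->{}
So after all 3 constraints: D(Z) = {}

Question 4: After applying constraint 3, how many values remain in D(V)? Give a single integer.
Constraint 1 (U + Z = V) on D(U)={4,6,8} D(Z)={3,4,5,7,8} D(V)={3,7,9}: U {4,6,8}->{4,6}; Z {3,4,5,7,8}->{3,5}; V {3,7,9}->{7,9}
Constraint 2 (U < X) on D(U)={4,6} D(X)={4,5,6,7,9}: X {4,5,6,7,9}->{5,6,7,9}
Constraint 3 (X + U = Z) on D(X)={5,6,7,9} D(U)={4,6} D(Z)={3,5}: X {5,6,7,9}->{}; U {4,6}->{}; Z {3,5}->{}
So after constraint 3: D(V)={7,9}, size = 2

Answer: 2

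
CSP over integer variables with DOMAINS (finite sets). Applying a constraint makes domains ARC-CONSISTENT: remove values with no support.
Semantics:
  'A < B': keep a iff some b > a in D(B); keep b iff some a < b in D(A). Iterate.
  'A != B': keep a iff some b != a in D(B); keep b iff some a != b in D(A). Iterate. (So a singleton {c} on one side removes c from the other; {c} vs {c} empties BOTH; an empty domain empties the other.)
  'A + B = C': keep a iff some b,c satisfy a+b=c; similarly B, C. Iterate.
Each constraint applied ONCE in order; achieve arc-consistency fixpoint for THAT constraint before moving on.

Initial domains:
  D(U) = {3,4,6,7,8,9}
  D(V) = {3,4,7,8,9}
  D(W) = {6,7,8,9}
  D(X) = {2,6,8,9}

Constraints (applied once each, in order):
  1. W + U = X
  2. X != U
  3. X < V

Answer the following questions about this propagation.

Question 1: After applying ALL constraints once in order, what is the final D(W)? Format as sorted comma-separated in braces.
Answer: {6}

Derivation:
Constraint 1 (W + U = X) on D(W)={6,7,8,9} D(U)={3,4,6,7,8,9} D(X)={2,6,8,9}: W {6,7,8,9}->{6}; U {3,4,6,7,8,9}->{3}; X {2,6,8,9}->{9}
Constraint 2 (X != U) on D(X)={9} D(U)={3}: no change
Constraint 3 (X < V) on D(X)={9} D(V)={3,4,7,8,9}: X {9}->{}; V {3,4,7,8,9}->{}
So after all 3 constraints: D(W) = {6}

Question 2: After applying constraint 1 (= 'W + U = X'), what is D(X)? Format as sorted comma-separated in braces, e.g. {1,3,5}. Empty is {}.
Constraint 1 (W + U = X) on D(W)={6,7,8,9} D(U)={3,4,6,7,8,9} D(X)={2,6,8,9}: W {6,7,8,9}->{6}; U {3,4,6,7,8,9}->{3}; X {2,6,8,9}->{9}
So after constraint 1: D(X) = {9}

Answer: {9}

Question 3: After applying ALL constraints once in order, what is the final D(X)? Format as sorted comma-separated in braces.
Answer: {}

Derivation:
Constraint 1 (W + U = X) on D(W)={6,7,8,9} D(U)={3,4,6,7,8,9} D(X)={2,6,8,9}: W {6,7,8,9}->{6}; U {3,4,6,7,8,9}->{3}; X {2,6,8,9}->{9}
Constraint 2 (X != U) on D(X)={9} D(U)={3}: no change
Constraint 3 (X < V) on D(X)={9} D(V)={3,4,7,8,9}: X {9}->{}; V {3,4,7,8,9}->{}
So after all 3 constraints: D(X) = {}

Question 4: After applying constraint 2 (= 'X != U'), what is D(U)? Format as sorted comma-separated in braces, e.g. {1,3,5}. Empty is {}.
Constraint 1 (W + U = X) on D(W)={6,7,8,9} D(U)={3,4,6,7,8,9} D(X)={2,6,8,9}: W {6,7,8,9}->{6}; U {3,4,6,7,8,9}->{3}; X {2,6,8,9}->{9}
Constraint 2 (X != U) on D(X)={9} D(U)={3}: no change
So after constraint 2: D(U) = {3}

Answer: {3}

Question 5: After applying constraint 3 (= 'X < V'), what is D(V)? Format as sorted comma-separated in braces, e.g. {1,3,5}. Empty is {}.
Answer: {}

Derivation:
Constraint 1 (W + U = X) on D(W)={6,7,8,9} D(U)={3,4,6,7,8,9} D(X)={2,6,8,9}: W {6,7,8,9}->{6}; U {3,4,6,7,8,9}->{3}; X {2,6,8,9}->{9}
Constraint 2 (X != U) on D(X)={9} D(U)={3}: no change
Constraint 3 (X < V) on D(X)={9} D(V)={3,4,7,8,9}: X {9}->{}; V {3,4,7,8,9}->{}
So after constraint 3: D(V) = {}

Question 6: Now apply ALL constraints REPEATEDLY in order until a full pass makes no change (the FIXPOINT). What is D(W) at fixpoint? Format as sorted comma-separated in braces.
pass 0 (initial): D(W)={6,7,8,9}
pass 1: U {3,4,6,7,8,9}->{3}; V {3,4,7,8,9}->{}; W {6,7,8,9}->{6}; X {2,6,8,9}->{}
pass 2: U {3}->{}; W {6}->{}
pass 3: no change
Fixpoint after 3 passes: D(W) = {}

Answer: {}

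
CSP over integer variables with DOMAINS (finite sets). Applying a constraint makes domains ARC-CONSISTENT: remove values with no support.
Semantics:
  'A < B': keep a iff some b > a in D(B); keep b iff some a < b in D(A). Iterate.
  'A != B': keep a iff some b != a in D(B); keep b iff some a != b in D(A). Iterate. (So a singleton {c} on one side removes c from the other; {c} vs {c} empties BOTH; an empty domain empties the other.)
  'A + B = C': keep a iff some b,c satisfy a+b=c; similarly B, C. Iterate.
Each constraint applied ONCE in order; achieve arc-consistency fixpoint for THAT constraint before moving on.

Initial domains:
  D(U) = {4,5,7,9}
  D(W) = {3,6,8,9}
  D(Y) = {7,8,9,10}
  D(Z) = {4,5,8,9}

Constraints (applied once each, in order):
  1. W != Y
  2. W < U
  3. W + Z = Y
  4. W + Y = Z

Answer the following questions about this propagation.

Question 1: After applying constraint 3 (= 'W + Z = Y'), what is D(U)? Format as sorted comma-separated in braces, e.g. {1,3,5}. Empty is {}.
Answer: {4,5,7,9}

Derivation:
Constraint 1 (W != Y) on D(W)={3,6,8,9} D(Y)={7,8,9,10}: no change
Constraint 2 (W < U) on D(W)={3,6,8,9} D(U)={4,5,7,9}: W {3,6,8,9}->{3,6,8}
Constraint 3 (W + Z = Y) on D(W)={3,6,8} D(Z)={4,5,8,9} D(Y)={7,8,9,10}: W {3,6,8}->{3,6}; Z {4,5,8,9}->{4,5}; Y {7,8,9,10}->{7,8,10}
So after constraint 3: D(U) = {4,5,7,9}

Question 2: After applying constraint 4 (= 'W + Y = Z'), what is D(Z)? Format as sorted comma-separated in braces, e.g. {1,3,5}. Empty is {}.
Answer: {}

Derivation:
Constraint 1 (W != Y) on D(W)={3,6,8,9} D(Y)={7,8,9,10}: no change
Constraint 2 (W < U) on D(W)={3,6,8,9} D(U)={4,5,7,9}: W {3,6,8,9}->{3,6,8}
Constraint 3 (W + Z = Y) on D(W)={3,6,8} D(Z)={4,5,8,9} D(Y)={7,8,9,10}: W {3,6,8}->{3,6}; Z {4,5,8,9}->{4,5}; Y {7,8,9,10}->{7,8,10}
Constraint 4 (W + Y = Z) on D(W)={3,6} D(Y)={7,8,10} D(Z)={4,5}: W {3,6}->{}; Y {7,8,10}->{}; Z {4,5}->{}
So after constraint 4: D(Z) = {}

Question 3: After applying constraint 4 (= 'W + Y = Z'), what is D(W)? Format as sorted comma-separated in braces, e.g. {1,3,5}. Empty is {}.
Answer: {}

Derivation:
Constraint 1 (W != Y) on D(W)={3,6,8,9} D(Y)={7,8,9,10}: no change
Constraint 2 (W < U) on D(W)={3,6,8,9} D(U)={4,5,7,9}: W {3,6,8,9}->{3,6,8}
Constraint 3 (W + Z = Y) on D(W)={3,6,8} D(Z)={4,5,8,9} D(Y)={7,8,9,10}: W {3,6,8}->{3,6}; Z {4,5,8,9}->{4,5}; Y {7,8,9,10}->{7,8,10}
Constraint 4 (W + Y = Z) on D(W)={3,6} D(Y)={7,8,10} D(Z)={4,5}: W {3,6}->{}; Y {7,8,10}->{}; Z {4,5}->{}
So after constraint 4: D(W) = {}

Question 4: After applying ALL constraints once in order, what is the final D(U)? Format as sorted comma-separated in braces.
Constraint 1 (W != Y) on D(W)={3,6,8,9} D(Y)={7,8,9,10}: no change
Constraint 2 (W < U) on D(W)={3,6,8,9} D(U)={4,5,7,9}: W {3,6,8,9}->{3,6,8}
Constraint 3 (W + Z = Y) on D(W)={3,6,8} D(Z)={4,5,8,9} D(Y)={7,8,9,10}: W {3,6,8}->{3,6}; Z {4,5,8,9}->{4,5}; Y {7,8,9,10}->{7,8,10}
Constraint 4 (W + Y = Z) on D(W)={3,6} D(Y)={7,8,10} D(Z)={4,5}: W {3,6}->{}; Y {7,8,10}->{}; Z {4,5}->{}
So after all 4 constraints: D(U) = {4,5,7,9}

Answer: {4,5,7,9}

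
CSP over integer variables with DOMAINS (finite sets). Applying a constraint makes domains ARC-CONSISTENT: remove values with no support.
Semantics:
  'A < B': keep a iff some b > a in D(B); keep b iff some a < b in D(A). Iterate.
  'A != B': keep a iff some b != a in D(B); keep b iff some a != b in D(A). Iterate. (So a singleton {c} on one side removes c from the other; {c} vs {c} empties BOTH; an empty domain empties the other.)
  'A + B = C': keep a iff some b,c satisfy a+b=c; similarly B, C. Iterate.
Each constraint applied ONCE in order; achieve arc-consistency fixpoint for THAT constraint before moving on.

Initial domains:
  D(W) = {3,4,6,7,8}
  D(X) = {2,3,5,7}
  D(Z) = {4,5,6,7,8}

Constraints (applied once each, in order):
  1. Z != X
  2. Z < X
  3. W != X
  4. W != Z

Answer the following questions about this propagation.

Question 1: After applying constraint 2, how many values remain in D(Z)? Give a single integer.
Answer: 3

Derivation:
Constraint 1 (Z != X) on D(Z)={4,5,6,7,8} D(X)={2,3,5,7}: no change
Constraint 2 (Z < X) on D(Z)={4,5,6,7,8} D(X)={2,3,5,7}: Z {4,5,6,7,8}->{4,5,6}; X {2,3,5,7}->{5,7}
So after constraint 2: D(Z)={4,5,6}, size = 3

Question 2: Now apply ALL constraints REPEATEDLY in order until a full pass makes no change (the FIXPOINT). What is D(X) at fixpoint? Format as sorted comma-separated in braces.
pass 0 (initial): D(X)={2,3,5,7}
pass 1: X {2,3,5,7}->{5,7}; Z {4,5,6,7,8}->{4,5,6}
pass 2: no change
Fixpoint after 2 passes: D(X) = {5,7}

Answer: {5,7}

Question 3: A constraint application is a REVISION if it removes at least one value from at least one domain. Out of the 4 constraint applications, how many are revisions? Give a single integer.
Constraint 1 (Z != X) on D(Z)={4,5,6,7,8} D(X)={2,3,5,7}: no change => not a revision
Constraint 2 (Z < X) on D(Z)={4,5,6,7,8} D(X)={2,3,5,7}: Z {4,5,6,7,8}->{4,5,6}; X {2,3,5,7}->{5,7} => REVISION
Constraint 3 (W != X) on D(W)={3,4,6,7,8} D(X)={5,7}: no change => not a revision
Constraint 4 (W != Z) on D(W)={3,4,6,7,8} D(Z)={4,5,6}: no change => not a revision
Total revisions = 1

Answer: 1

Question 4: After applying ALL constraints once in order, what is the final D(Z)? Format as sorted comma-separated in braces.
Constraint 1 (Z != X) on D(Z)={4,5,6,7,8} D(X)={2,3,5,7}: no change
Constraint 2 (Z < X) on D(Z)={4,5,6,7,8} D(X)={2,3,5,7}: Z {4,5,6,7,8}->{4,5,6}; X {2,3,5,7}->{5,7}
Constraint 3 (W != X) on D(W)={3,4,6,7,8} D(X)={5,7}: no change
Constraint 4 (W != Z) on D(W)={3,4,6,7,8} D(Z)={4,5,6}: no change
So after all 4 constraints: D(Z) = {4,5,6}

Answer: {4,5,6}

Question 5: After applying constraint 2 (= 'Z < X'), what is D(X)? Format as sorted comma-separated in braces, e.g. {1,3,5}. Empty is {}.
Answer: {5,7}

Derivation:
Constraint 1 (Z != X) on D(Z)={4,5,6,7,8} D(X)={2,3,5,7}: no change
Constraint 2 (Z < X) on D(Z)={4,5,6,7,8} D(X)={2,3,5,7}: Z {4,5,6,7,8}->{4,5,6}; X {2,3,5,7}->{5,7}
So after constraint 2: D(X) = {5,7}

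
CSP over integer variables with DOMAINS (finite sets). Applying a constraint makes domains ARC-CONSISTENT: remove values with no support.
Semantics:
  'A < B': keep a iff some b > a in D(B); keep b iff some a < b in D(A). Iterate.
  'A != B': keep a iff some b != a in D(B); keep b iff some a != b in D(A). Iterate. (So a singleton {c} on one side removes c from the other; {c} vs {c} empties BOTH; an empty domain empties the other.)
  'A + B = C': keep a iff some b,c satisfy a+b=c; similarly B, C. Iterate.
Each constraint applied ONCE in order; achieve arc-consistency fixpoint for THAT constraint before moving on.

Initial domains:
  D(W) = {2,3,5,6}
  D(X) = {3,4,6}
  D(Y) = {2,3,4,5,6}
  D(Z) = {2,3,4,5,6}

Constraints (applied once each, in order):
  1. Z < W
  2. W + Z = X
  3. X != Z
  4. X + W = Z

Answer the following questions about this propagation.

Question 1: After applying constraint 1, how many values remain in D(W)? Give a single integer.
Constraint 1 (Z < W) on D(Z)={2,3,4,5,6} D(W)={2,3,5,6}: Z {2,3,4,5,6}->{2,3,4,5}; W {2,3,5,6}->{3,5,6}
So after constraint 1: D(W)={3,5,6}, size = 3

Answer: 3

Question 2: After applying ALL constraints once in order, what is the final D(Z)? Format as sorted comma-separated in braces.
Constraint 1 (Z < W) on D(Z)={2,3,4,5,6} D(W)={2,3,5,6}: Z {2,3,4,5,6}->{2,3,4,5}; W {2,3,5,6}->{3,5,6}
Constraint 2 (W + Z = X) on D(W)={3,5,6} D(Z)={2,3,4,5} D(X)={3,4,6}: W {3,5,6}->{3}; Z {2,3,4,5}->{3}; X {3,4,6}->{6}
Constraint 3 (X != Z) on D(X)={6} D(Z)={3}: no change
Constraint 4 (X + W = Z) on D(X)={6} D(W)={3} D(Z)={3}: X {6}->{}; W {3}->{}; Z {3}->{}
So after all 4 constraints: D(Z) = {}

Answer: {}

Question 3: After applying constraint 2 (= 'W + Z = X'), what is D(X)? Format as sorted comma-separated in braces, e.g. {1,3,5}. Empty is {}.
Constraint 1 (Z < W) on D(Z)={2,3,4,5,6} D(W)={2,3,5,6}: Z {2,3,4,5,6}->{2,3,4,5}; W {2,3,5,6}->{3,5,6}
Constraint 2 (W + Z = X) on D(W)={3,5,6} D(Z)={2,3,4,5} D(X)={3,4,6}: W {3,5,6}->{3}; Z {2,3,4,5}->{3}; X {3,4,6}->{6}
So after constraint 2: D(X) = {6}

Answer: {6}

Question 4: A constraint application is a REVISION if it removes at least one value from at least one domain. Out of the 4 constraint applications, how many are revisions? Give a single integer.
Answer: 3

Derivation:
Constraint 1 (Z < W) on D(Z)={2,3,4,5,6} D(W)={2,3,5,6}: Z {2,3,4,5,6}->{2,3,4,5}; W {2,3,5,6}->{3,5,6} => REVISION
Constraint 2 (W + Z = X) on D(W)={3,5,6} D(Z)={2,3,4,5} D(X)={3,4,6}: W {3,5,6}->{3}; Z {2,3,4,5}->{3}; X {3,4,6}->{6} => REVISION
Constraint 3 (X != Z) on D(X)={6} D(Z)={3}: no change => not a revision
Constraint 4 (X + W = Z) on D(X)={6} D(W)={3} D(Z)={3}: X {6}->{}; W {3}->{}; Z {3}->{} => REVISION
Total revisions = 3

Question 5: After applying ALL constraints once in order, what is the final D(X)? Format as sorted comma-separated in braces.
Answer: {}

Derivation:
Constraint 1 (Z < W) on D(Z)={2,3,4,5,6} D(W)={2,3,5,6}: Z {2,3,4,5,6}->{2,3,4,5}; W {2,3,5,6}->{3,5,6}
Constraint 2 (W + Z = X) on D(W)={3,5,6} D(Z)={2,3,4,5} D(X)={3,4,6}: W {3,5,6}->{3}; Z {2,3,4,5}->{3}; X {3,4,6}->{6}
Constraint 3 (X != Z) on D(X)={6} D(Z)={3}: no change
Constraint 4 (X + W = Z) on D(X)={6} D(W)={3} D(Z)={3}: X {6}->{}; W {3}->{}; Z {3}->{}
So after all 4 constraints: D(X) = {}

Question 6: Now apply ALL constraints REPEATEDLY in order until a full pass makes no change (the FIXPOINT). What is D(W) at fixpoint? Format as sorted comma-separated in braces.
Answer: {}

Derivation:
pass 0 (initial): D(W)={2,3,5,6}
pass 1: W {2,3,5,6}->{}; X {3,4,6}->{}; Z {2,3,4,5,6}->{}
pass 2: no change
Fixpoint after 2 passes: D(W) = {}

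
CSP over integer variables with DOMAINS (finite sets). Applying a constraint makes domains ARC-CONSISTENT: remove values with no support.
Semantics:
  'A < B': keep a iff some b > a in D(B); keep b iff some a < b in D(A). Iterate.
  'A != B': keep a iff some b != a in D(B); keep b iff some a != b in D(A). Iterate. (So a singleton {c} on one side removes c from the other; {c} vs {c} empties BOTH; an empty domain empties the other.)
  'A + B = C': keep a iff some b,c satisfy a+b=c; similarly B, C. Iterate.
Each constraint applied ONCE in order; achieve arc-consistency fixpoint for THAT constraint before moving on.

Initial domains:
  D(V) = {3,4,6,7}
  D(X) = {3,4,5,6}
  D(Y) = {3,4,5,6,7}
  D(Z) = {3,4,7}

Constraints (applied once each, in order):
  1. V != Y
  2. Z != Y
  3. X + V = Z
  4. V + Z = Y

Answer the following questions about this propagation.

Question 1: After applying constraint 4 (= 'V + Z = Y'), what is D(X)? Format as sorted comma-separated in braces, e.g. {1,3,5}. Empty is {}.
Constraint 1 (V != Y) on D(V)={3,4,6,7} D(Y)={3,4,5,6,7}: no change
Constraint 2 (Z != Y) on D(Z)={3,4,7} D(Y)={3,4,5,6,7}: no change
Constraint 3 (X + V = Z) on D(X)={3,4,5,6} D(V)={3,4,6,7} D(Z)={3,4,7}: X {3,4,5,6}->{3,4}; V {3,4,6,7}->{3,4}; Z {3,4,7}->{7}
Constraint 4 (V + Z = Y) on D(V)={3,4} D(Z)={7} D(Y)={3,4,5,6,7}: V {3,4}->{}; Z {7}->{}; Y {3,4,5,6,7}->{}
So after constraint 4: D(X) = {3,4}

Answer: {3,4}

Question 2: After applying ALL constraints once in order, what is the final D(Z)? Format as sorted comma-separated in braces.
Constraint 1 (V != Y) on D(V)={3,4,6,7} D(Y)={3,4,5,6,7}: no change
Constraint 2 (Z != Y) on D(Z)={3,4,7} D(Y)={3,4,5,6,7}: no change
Constraint 3 (X + V = Z) on D(X)={3,4,5,6} D(V)={3,4,6,7} D(Z)={3,4,7}: X {3,4,5,6}->{3,4}; V {3,4,6,7}->{3,4}; Z {3,4,7}->{7}
Constraint 4 (V + Z = Y) on D(V)={3,4} D(Z)={7} D(Y)={3,4,5,6,7}: V {3,4}->{}; Z {7}->{}; Y {3,4,5,6,7}->{}
So after all 4 constraints: D(Z) = {}

Answer: {}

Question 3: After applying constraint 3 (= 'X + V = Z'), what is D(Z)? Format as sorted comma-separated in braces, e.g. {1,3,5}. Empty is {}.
Answer: {7}

Derivation:
Constraint 1 (V != Y) on D(V)={3,4,6,7} D(Y)={3,4,5,6,7}: no change
Constraint 2 (Z != Y) on D(Z)={3,4,7} D(Y)={3,4,5,6,7}: no change
Constraint 3 (X + V = Z) on D(X)={3,4,5,6} D(V)={3,4,6,7} D(Z)={3,4,7}: X {3,4,5,6}->{3,4}; V {3,4,6,7}->{3,4}; Z {3,4,7}->{7}
So after constraint 3: D(Z) = {7}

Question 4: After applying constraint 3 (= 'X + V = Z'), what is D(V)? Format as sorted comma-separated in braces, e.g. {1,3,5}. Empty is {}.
Constraint 1 (V != Y) on D(V)={3,4,6,7} D(Y)={3,4,5,6,7}: no change
Constraint 2 (Z != Y) on D(Z)={3,4,7} D(Y)={3,4,5,6,7}: no change
Constraint 3 (X + V = Z) on D(X)={3,4,5,6} D(V)={3,4,6,7} D(Z)={3,4,7}: X {3,4,5,6}->{3,4}; V {3,4,6,7}->{3,4}; Z {3,4,7}->{7}
So after constraint 3: D(V) = {3,4}

Answer: {3,4}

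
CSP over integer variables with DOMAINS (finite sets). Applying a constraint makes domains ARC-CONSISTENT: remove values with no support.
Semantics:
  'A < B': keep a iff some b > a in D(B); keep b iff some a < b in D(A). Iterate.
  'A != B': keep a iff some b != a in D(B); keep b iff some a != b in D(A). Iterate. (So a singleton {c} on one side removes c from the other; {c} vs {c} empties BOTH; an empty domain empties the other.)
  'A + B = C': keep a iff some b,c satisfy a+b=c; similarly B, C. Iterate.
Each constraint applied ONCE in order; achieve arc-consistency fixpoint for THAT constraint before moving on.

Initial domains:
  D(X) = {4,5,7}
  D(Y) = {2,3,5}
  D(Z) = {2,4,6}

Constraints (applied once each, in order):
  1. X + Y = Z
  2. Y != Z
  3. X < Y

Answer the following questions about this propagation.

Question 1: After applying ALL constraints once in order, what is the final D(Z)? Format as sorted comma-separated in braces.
Constraint 1 (X + Y = Z) on D(X)={4,5,7} D(Y)={2,3,5} D(Z)={2,4,6}: X {4,5,7}->{4}; Y {2,3,5}->{2}; Z {2,4,6}->{6}
Constraint 2 (Y != Z) on D(Y)={2} D(Z)={6}: no change
Constraint 3 (X < Y) on D(X)={4} D(Y)={2}: X {4}->{}; Y {2}->{}
So after all 3 constraints: D(Z) = {6}

Answer: {6}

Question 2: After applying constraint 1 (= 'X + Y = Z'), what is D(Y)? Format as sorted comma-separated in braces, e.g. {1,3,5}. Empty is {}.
Constraint 1 (X + Y = Z) on D(X)={4,5,7} D(Y)={2,3,5} D(Z)={2,4,6}: X {4,5,7}->{4}; Y {2,3,5}->{2}; Z {2,4,6}->{6}
So after constraint 1: D(Y) = {2}

Answer: {2}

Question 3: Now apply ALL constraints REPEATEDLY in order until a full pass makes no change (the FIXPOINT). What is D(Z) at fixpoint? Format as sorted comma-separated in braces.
pass 0 (initial): D(Z)={2,4,6}
pass 1: X {4,5,7}->{}; Y {2,3,5}->{}; Z {2,4,6}->{6}
pass 2: Z {6}->{}
pass 3: no change
Fixpoint after 3 passes: D(Z) = {}

Answer: {}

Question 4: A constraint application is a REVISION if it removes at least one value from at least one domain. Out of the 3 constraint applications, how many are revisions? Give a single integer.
Answer: 2

Derivation:
Constraint 1 (X + Y = Z) on D(X)={4,5,7} D(Y)={2,3,5} D(Z)={2,4,6}: X {4,5,7}->{4}; Y {2,3,5}->{2}; Z {2,4,6}->{6} => REVISION
Constraint 2 (Y != Z) on D(Y)={2} D(Z)={6}: no change => not a revision
Constraint 3 (X < Y) on D(X)={4} D(Y)={2}: X {4}->{}; Y {2}->{} => REVISION
Total revisions = 2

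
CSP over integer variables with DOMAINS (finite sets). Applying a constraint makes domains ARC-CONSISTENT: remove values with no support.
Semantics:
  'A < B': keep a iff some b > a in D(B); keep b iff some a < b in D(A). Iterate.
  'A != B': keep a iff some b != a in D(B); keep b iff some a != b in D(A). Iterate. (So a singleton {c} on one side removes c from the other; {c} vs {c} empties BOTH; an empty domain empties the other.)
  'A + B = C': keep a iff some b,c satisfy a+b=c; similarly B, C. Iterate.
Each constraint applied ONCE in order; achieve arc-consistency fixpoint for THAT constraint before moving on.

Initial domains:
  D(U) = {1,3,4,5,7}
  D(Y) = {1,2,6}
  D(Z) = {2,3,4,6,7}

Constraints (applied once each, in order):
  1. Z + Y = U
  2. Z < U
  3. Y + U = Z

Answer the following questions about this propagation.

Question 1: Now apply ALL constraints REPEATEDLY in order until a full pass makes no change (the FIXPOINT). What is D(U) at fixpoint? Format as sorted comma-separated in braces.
Answer: {}

Derivation:
pass 0 (initial): D(U)={1,3,4,5,7}
pass 1: U {1,3,4,5,7}->{3,4,5}; Y {1,2,6}->{1,2}; Z {2,3,4,6,7}->{4,6}
pass 2: U {3,4,5}->{}; Y {1,2}->{}; Z {4,6}->{}
pass 3: no change
Fixpoint after 3 passes: D(U) = {}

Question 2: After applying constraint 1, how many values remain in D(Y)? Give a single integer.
Constraint 1 (Z + Y = U) on D(Z)={2,3,4,6,7} D(Y)={1,2,6} D(U)={1,3,4,5,7}: Z {2,3,4,6,7}->{2,3,4,6}; Y {1,2,6}->{1,2}; U {1,3,4,5,7}->{3,4,5,7}
So after constraint 1: D(Y)={1,2}, size = 2

Answer: 2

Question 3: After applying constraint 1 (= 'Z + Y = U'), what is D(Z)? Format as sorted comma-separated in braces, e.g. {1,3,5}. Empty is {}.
Answer: {2,3,4,6}

Derivation:
Constraint 1 (Z + Y = U) on D(Z)={2,3,4,6,7} D(Y)={1,2,6} D(U)={1,3,4,5,7}: Z {2,3,4,6,7}->{2,3,4,6}; Y {1,2,6}->{1,2}; U {1,3,4,5,7}->{3,4,5,7}
So after constraint 1: D(Z) = {2,3,4,6}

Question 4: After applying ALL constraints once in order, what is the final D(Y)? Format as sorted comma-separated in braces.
Answer: {1,2}

Derivation:
Constraint 1 (Z + Y = U) on D(Z)={2,3,4,6,7} D(Y)={1,2,6} D(U)={1,3,4,5,7}: Z {2,3,4,6,7}->{2,3,4,6}; Y {1,2,6}->{1,2}; U {1,3,4,5,7}->{3,4,5,7}
Constraint 2 (Z < U) on D(Z)={2,3,4,6} D(U)={3,4,5,7}: no change
Constraint 3 (Y + U = Z) on D(Y)={1,2} D(U)={3,4,5,7} D(Z)={2,3,4,6}: U {3,4,5,7}->{3,4,5}; Z {2,3,4,6}->{4,6}
So after all 3 constraints: D(Y) = {1,2}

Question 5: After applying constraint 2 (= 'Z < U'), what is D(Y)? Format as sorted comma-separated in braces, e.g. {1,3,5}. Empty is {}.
Answer: {1,2}

Derivation:
Constraint 1 (Z + Y = U) on D(Z)={2,3,4,6,7} D(Y)={1,2,6} D(U)={1,3,4,5,7}: Z {2,3,4,6,7}->{2,3,4,6}; Y {1,2,6}->{1,2}; U {1,3,4,5,7}->{3,4,5,7}
Constraint 2 (Z < U) on D(Z)={2,3,4,6} D(U)={3,4,5,7}: no change
So after constraint 2: D(Y) = {1,2}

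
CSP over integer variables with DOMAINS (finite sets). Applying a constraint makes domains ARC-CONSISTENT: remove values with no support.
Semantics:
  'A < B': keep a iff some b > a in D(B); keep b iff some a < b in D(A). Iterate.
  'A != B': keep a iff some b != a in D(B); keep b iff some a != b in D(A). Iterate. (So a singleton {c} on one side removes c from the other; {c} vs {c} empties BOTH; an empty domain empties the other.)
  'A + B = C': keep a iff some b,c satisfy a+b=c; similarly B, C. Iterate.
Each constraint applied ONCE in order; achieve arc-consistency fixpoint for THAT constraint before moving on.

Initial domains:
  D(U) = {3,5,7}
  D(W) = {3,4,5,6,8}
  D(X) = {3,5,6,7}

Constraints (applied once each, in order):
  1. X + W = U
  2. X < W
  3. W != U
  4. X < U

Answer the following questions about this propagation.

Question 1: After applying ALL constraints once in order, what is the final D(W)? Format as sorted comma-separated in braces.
Constraint 1 (X + W = U) on D(X)={3,5,6,7} D(W)={3,4,5,6,8} D(U)={3,5,7}: X {3,5,6,7}->{3}; W {3,4,5,6,8}->{4}; U {3,5,7}->{7}
Constraint 2 (X < W) on D(X)={3} D(W)={4}: no change
Constraint 3 (W != U) on D(W)={4} D(U)={7}: no change
Constraint 4 (X < U) on D(X)={3} D(U)={7}: no change
So after all 4 constraints: D(W) = {4}

Answer: {4}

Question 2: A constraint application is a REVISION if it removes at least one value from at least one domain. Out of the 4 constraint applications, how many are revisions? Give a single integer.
Answer: 1

Derivation:
Constraint 1 (X + W = U) on D(X)={3,5,6,7} D(W)={3,4,5,6,8} D(U)={3,5,7}: X {3,5,6,7}->{3}; W {3,4,5,6,8}->{4}; U {3,5,7}->{7} => REVISION
Constraint 2 (X < W) on D(X)={3} D(W)={4}: no change => not a revision
Constraint 3 (W != U) on D(W)={4} D(U)={7}: no change => not a revision
Constraint 4 (X < U) on D(X)={3} D(U)={7}: no change => not a revision
Total revisions = 1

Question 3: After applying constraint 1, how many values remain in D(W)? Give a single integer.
Answer: 1

Derivation:
Constraint 1 (X + W = U) on D(X)={3,5,6,7} D(W)={3,4,5,6,8} D(U)={3,5,7}: X {3,5,6,7}->{3}; W {3,4,5,6,8}->{4}; U {3,5,7}->{7}
So after constraint 1: D(W)={4}, size = 1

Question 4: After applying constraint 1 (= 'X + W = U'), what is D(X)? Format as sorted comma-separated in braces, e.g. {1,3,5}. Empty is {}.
Constraint 1 (X + W = U) on D(X)={3,5,6,7} D(W)={3,4,5,6,8} D(U)={3,5,7}: X {3,5,6,7}->{3}; W {3,4,5,6,8}->{4}; U {3,5,7}->{7}
So after constraint 1: D(X) = {3}

Answer: {3}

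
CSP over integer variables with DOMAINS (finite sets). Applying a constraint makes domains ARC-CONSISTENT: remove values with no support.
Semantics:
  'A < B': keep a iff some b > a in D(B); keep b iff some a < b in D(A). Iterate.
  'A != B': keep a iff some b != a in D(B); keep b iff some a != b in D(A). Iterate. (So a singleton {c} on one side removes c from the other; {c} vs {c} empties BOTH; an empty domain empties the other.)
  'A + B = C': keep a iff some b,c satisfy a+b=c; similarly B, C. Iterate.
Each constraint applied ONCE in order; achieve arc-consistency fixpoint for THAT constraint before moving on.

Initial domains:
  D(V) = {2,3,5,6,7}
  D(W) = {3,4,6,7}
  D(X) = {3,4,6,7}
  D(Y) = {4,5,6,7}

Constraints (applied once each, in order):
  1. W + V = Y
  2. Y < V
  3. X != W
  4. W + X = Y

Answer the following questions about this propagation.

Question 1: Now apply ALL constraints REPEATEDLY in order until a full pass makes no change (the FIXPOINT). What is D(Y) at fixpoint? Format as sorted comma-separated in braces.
Answer: {}

Derivation:
pass 0 (initial): D(Y)={4,5,6,7}
pass 1: V {2,3,5,6,7}->{}; W {3,4,6,7}->{}; X {3,4,6,7}->{}; Y {4,5,6,7}->{}
pass 2: no change
Fixpoint after 2 passes: D(Y) = {}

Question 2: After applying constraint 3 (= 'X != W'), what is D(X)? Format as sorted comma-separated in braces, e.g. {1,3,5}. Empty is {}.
Answer: {3,4,6,7}

Derivation:
Constraint 1 (W + V = Y) on D(W)={3,4,6,7} D(V)={2,3,5,6,7} D(Y)={4,5,6,7}: W {3,4,6,7}->{3,4}; V {2,3,5,6,7}->{2,3}; Y {4,5,6,7}->{5,6,7}
Constraint 2 (Y < V) on D(Y)={5,6,7} D(V)={2,3}: Y {5,6,7}->{}; V {2,3}->{}
Constraint 3 (X != W) on D(X)={3,4,6,7} D(W)={3,4}: no change
So after constraint 3: D(X) = {3,4,6,7}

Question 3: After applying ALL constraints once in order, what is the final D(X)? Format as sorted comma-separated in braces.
Constraint 1 (W + V = Y) on D(W)={3,4,6,7} D(V)={2,3,5,6,7} D(Y)={4,5,6,7}: W {3,4,6,7}->{3,4}; V {2,3,5,6,7}->{2,3}; Y {4,5,6,7}->{5,6,7}
Constraint 2 (Y < V) on D(Y)={5,6,7} D(V)={2,3}: Y {5,6,7}->{}; V {2,3}->{}
Constraint 3 (X != W) on D(X)={3,4,6,7} D(W)={3,4}: no change
Constraint 4 (W + X = Y) on D(W)={3,4} D(X)={3,4,6,7} D(Y)={}: W {3,4}->{}; X {3,4,6,7}->{}
So after all 4 constraints: D(X) = {}

Answer: {}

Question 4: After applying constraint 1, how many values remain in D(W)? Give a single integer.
Constraint 1 (W + V = Y) on D(W)={3,4,6,7} D(V)={2,3,5,6,7} D(Y)={4,5,6,7}: W {3,4,6,7}->{3,4}; V {2,3,5,6,7}->{2,3}; Y {4,5,6,7}->{5,6,7}
So after constraint 1: D(W)={3,4}, size = 2

Answer: 2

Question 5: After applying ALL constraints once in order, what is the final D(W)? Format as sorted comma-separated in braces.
Constraint 1 (W + V = Y) on D(W)={3,4,6,7} D(V)={2,3,5,6,7} D(Y)={4,5,6,7}: W {3,4,6,7}->{3,4}; V {2,3,5,6,7}->{2,3}; Y {4,5,6,7}->{5,6,7}
Constraint 2 (Y < V) on D(Y)={5,6,7} D(V)={2,3}: Y {5,6,7}->{}; V {2,3}->{}
Constraint 3 (X != W) on D(X)={3,4,6,7} D(W)={3,4}: no change
Constraint 4 (W + X = Y) on D(W)={3,4} D(X)={3,4,6,7} D(Y)={}: W {3,4}->{}; X {3,4,6,7}->{}
So after all 4 constraints: D(W) = {}

Answer: {}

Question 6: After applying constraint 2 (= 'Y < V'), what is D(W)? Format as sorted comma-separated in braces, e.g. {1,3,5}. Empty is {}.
Answer: {3,4}

Derivation:
Constraint 1 (W + V = Y) on D(W)={3,4,6,7} D(V)={2,3,5,6,7} D(Y)={4,5,6,7}: W {3,4,6,7}->{3,4}; V {2,3,5,6,7}->{2,3}; Y {4,5,6,7}->{5,6,7}
Constraint 2 (Y < V) on D(Y)={5,6,7} D(V)={2,3}: Y {5,6,7}->{}; V {2,3}->{}
So after constraint 2: D(W) = {3,4}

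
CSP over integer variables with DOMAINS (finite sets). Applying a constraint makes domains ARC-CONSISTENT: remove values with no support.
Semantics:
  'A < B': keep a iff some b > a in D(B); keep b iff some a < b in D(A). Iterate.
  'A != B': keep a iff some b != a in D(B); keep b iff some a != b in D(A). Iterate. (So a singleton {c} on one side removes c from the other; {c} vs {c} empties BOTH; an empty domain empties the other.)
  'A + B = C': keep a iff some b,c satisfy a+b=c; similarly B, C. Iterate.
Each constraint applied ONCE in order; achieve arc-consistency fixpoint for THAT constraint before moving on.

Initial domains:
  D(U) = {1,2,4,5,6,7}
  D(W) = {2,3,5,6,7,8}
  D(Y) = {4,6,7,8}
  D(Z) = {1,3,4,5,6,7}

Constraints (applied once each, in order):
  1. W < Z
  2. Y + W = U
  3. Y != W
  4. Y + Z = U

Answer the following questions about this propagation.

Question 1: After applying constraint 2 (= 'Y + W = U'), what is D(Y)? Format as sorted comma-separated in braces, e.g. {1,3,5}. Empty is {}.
Answer: {4}

Derivation:
Constraint 1 (W < Z) on D(W)={2,3,5,6,7,8} D(Z)={1,3,4,5,6,7}: W {2,3,5,6,7,8}->{2,3,5,6}; Z {1,3,4,5,6,7}->{3,4,5,6,7}
Constraint 2 (Y + W = U) on D(Y)={4,6,7,8} D(W)={2,3,5,6} D(U)={1,2,4,5,6,7}: Y {4,6,7,8}->{4}; W {2,3,5,6}->{2,3}; U {1,2,4,5,6,7}->{6,7}
So after constraint 2: D(Y) = {4}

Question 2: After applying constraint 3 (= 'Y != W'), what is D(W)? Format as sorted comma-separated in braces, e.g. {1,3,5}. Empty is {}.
Answer: {2,3}

Derivation:
Constraint 1 (W < Z) on D(W)={2,3,5,6,7,8} D(Z)={1,3,4,5,6,7}: W {2,3,5,6,7,8}->{2,3,5,6}; Z {1,3,4,5,6,7}->{3,4,5,6,7}
Constraint 2 (Y + W = U) on D(Y)={4,6,7,8} D(W)={2,3,5,6} D(U)={1,2,4,5,6,7}: Y {4,6,7,8}->{4}; W {2,3,5,6}->{2,3}; U {1,2,4,5,6,7}->{6,7}
Constraint 3 (Y != W) on D(Y)={4} D(W)={2,3}: no change
So after constraint 3: D(W) = {2,3}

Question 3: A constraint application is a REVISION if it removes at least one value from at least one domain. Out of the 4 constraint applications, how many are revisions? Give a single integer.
Answer: 3

Derivation:
Constraint 1 (W < Z) on D(W)={2,3,5,6,7,8} D(Z)={1,3,4,5,6,7}: W {2,3,5,6,7,8}->{2,3,5,6}; Z {1,3,4,5,6,7}->{3,4,5,6,7} => REVISION
Constraint 2 (Y + W = U) on D(Y)={4,6,7,8} D(W)={2,3,5,6} D(U)={1,2,4,5,6,7}: Y {4,6,7,8}->{4}; W {2,3,5,6}->{2,3}; U {1,2,4,5,6,7}->{6,7} => REVISION
Constraint 3 (Y != W) on D(Y)={4} D(W)={2,3}: no change => not a revision
Constraint 4 (Y + Z = U) on D(Y)={4} D(Z)={3,4,5,6,7} D(U)={6,7}: Z {3,4,5,6,7}->{3}; U {6,7}->{7} => REVISION
Total revisions = 3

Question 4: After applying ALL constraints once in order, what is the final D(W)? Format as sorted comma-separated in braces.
Answer: {2,3}

Derivation:
Constraint 1 (W < Z) on D(W)={2,3,5,6,7,8} D(Z)={1,3,4,5,6,7}: W {2,3,5,6,7,8}->{2,3,5,6}; Z {1,3,4,5,6,7}->{3,4,5,6,7}
Constraint 2 (Y + W = U) on D(Y)={4,6,7,8} D(W)={2,3,5,6} D(U)={1,2,4,5,6,7}: Y {4,6,7,8}->{4}; W {2,3,5,6}->{2,3}; U {1,2,4,5,6,7}->{6,7}
Constraint 3 (Y != W) on D(Y)={4} D(W)={2,3}: no change
Constraint 4 (Y + Z = U) on D(Y)={4} D(Z)={3,4,5,6,7} D(U)={6,7}: Z {3,4,5,6,7}->{3}; U {6,7}->{7}
So after all 4 constraints: D(W) = {2,3}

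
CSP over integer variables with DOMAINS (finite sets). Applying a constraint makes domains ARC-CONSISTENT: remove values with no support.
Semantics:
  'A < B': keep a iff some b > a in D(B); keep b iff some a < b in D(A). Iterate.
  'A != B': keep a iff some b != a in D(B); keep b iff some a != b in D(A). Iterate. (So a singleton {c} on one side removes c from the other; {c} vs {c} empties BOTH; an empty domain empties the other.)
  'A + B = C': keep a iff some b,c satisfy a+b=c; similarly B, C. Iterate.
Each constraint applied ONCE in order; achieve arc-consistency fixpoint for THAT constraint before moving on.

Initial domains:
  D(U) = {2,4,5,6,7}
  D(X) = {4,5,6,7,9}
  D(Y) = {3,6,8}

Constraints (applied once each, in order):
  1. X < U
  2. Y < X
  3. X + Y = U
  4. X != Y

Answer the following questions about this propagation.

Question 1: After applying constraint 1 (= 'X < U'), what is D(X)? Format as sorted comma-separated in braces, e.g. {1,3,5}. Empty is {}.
Constraint 1 (X < U) on D(X)={4,5,6,7,9} D(U)={2,4,5,6,7}: X {4,5,6,7,9}->{4,5,6}; U {2,4,5,6,7}->{5,6,7}
So after constraint 1: D(X) = {4,5,6}

Answer: {4,5,6}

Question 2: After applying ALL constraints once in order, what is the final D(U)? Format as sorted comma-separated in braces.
Answer: {7}

Derivation:
Constraint 1 (X < U) on D(X)={4,5,6,7,9} D(U)={2,4,5,6,7}: X {4,5,6,7,9}->{4,5,6}; U {2,4,5,6,7}->{5,6,7}
Constraint 2 (Y < X) on D(Y)={3,6,8} D(X)={4,5,6}: Y {3,6,8}->{3}
Constraint 3 (X + Y = U) on D(X)={4,5,6} D(Y)={3} D(U)={5,6,7}: X {4,5,6}->{4}; U {5,6,7}->{7}
Constraint 4 (X != Y) on D(X)={4} D(Y)={3}: no change
So after all 4 constraints: D(U) = {7}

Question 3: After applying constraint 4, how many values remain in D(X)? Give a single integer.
Constraint 1 (X < U) on D(X)={4,5,6,7,9} D(U)={2,4,5,6,7}: X {4,5,6,7,9}->{4,5,6}; U {2,4,5,6,7}->{5,6,7}
Constraint 2 (Y < X) on D(Y)={3,6,8} D(X)={4,5,6}: Y {3,6,8}->{3}
Constraint 3 (X + Y = U) on D(X)={4,5,6} D(Y)={3} D(U)={5,6,7}: X {4,5,6}->{4}; U {5,6,7}->{7}
Constraint 4 (X != Y) on D(X)={4} D(Y)={3}: no change
So after constraint 4: D(X)={4}, size = 1

Answer: 1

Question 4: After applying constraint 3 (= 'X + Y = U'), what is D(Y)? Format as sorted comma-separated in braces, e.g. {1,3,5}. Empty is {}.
Constraint 1 (X < U) on D(X)={4,5,6,7,9} D(U)={2,4,5,6,7}: X {4,5,6,7,9}->{4,5,6}; U {2,4,5,6,7}->{5,6,7}
Constraint 2 (Y < X) on D(Y)={3,6,8} D(X)={4,5,6}: Y {3,6,8}->{3}
Constraint 3 (X + Y = U) on D(X)={4,5,6} D(Y)={3} D(U)={5,6,7}: X {4,5,6}->{4}; U {5,6,7}->{7}
So after constraint 3: D(Y) = {3}

Answer: {3}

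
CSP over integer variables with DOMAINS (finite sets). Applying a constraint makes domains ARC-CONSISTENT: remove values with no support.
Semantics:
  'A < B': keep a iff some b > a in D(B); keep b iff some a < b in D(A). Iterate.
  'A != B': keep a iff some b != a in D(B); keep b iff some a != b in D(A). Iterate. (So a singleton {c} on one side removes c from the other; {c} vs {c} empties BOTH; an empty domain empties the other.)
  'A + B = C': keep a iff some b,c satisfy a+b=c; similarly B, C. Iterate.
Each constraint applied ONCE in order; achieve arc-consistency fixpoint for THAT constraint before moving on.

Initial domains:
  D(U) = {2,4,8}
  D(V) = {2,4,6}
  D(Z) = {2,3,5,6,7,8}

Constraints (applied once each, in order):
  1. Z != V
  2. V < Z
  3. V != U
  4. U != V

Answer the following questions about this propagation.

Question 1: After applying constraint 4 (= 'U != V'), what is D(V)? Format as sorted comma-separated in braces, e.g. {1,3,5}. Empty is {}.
Answer: {2,4,6}

Derivation:
Constraint 1 (Z != V) on D(Z)={2,3,5,6,7,8} D(V)={2,4,6}: no change
Constraint 2 (V < Z) on D(V)={2,4,6} D(Z)={2,3,5,6,7,8}: Z {2,3,5,6,7,8}->{3,5,6,7,8}
Constraint 3 (V != U) on D(V)={2,4,6} D(U)={2,4,8}: no change
Constraint 4 (U != V) on D(U)={2,4,8} D(V)={2,4,6}: no change
So after constraint 4: D(V) = {2,4,6}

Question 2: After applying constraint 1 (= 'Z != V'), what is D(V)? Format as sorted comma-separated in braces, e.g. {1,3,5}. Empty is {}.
Answer: {2,4,6}

Derivation:
Constraint 1 (Z != V) on D(Z)={2,3,5,6,7,8} D(V)={2,4,6}: no change
So after constraint 1: D(V) = {2,4,6}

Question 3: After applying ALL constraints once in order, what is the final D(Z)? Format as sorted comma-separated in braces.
Constraint 1 (Z != V) on D(Z)={2,3,5,6,7,8} D(V)={2,4,6}: no change
Constraint 2 (V < Z) on D(V)={2,4,6} D(Z)={2,3,5,6,7,8}: Z {2,3,5,6,7,8}->{3,5,6,7,8}
Constraint 3 (V != U) on D(V)={2,4,6} D(U)={2,4,8}: no change
Constraint 4 (U != V) on D(U)={2,4,8} D(V)={2,4,6}: no change
So after all 4 constraints: D(Z) = {3,5,6,7,8}

Answer: {3,5,6,7,8}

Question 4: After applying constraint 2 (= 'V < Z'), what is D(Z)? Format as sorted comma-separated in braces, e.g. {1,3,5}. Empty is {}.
Answer: {3,5,6,7,8}

Derivation:
Constraint 1 (Z != V) on D(Z)={2,3,5,6,7,8} D(V)={2,4,6}: no change
Constraint 2 (V < Z) on D(V)={2,4,6} D(Z)={2,3,5,6,7,8}: Z {2,3,5,6,7,8}->{3,5,6,7,8}
So after constraint 2: D(Z) = {3,5,6,7,8}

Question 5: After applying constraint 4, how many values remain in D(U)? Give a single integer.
Constraint 1 (Z != V) on D(Z)={2,3,5,6,7,8} D(V)={2,4,6}: no change
Constraint 2 (V < Z) on D(V)={2,4,6} D(Z)={2,3,5,6,7,8}: Z {2,3,5,6,7,8}->{3,5,6,7,8}
Constraint 3 (V != U) on D(V)={2,4,6} D(U)={2,4,8}: no change
Constraint 4 (U != V) on D(U)={2,4,8} D(V)={2,4,6}: no change
So after constraint 4: D(U)={2,4,8}, size = 3

Answer: 3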